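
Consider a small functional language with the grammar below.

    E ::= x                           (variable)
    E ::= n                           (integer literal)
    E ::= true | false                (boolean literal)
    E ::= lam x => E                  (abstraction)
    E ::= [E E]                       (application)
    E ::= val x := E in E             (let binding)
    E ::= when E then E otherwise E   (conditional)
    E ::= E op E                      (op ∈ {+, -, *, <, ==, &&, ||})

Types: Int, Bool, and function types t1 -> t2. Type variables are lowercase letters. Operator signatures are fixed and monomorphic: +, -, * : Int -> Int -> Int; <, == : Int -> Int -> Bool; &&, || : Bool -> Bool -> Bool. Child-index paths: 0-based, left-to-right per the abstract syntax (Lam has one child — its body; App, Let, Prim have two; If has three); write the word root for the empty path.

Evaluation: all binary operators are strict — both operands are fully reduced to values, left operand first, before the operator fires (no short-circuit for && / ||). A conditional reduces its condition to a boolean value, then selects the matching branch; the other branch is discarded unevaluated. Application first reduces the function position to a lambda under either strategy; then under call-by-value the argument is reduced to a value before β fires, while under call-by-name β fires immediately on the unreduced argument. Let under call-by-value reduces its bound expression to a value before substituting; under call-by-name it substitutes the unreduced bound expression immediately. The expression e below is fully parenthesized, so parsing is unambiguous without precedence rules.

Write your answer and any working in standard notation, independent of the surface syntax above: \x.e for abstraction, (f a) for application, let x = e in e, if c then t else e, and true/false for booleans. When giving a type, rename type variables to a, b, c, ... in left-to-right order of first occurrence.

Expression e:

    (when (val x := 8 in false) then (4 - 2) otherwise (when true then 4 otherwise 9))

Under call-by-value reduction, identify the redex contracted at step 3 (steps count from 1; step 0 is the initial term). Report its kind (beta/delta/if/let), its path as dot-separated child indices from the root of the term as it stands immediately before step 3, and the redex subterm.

Derivation:
step 0: (if (let x = 8 in false) then (4 - 2) else (if true then 4 else 9))
step 1: [let@0] (if false then (4 - 2) else (if true then 4 else 9))
step 2: [if@root] (if true then 4 else 9)
step 3: [if@root] 4

Answer: if at root : (if true then 4 else 9)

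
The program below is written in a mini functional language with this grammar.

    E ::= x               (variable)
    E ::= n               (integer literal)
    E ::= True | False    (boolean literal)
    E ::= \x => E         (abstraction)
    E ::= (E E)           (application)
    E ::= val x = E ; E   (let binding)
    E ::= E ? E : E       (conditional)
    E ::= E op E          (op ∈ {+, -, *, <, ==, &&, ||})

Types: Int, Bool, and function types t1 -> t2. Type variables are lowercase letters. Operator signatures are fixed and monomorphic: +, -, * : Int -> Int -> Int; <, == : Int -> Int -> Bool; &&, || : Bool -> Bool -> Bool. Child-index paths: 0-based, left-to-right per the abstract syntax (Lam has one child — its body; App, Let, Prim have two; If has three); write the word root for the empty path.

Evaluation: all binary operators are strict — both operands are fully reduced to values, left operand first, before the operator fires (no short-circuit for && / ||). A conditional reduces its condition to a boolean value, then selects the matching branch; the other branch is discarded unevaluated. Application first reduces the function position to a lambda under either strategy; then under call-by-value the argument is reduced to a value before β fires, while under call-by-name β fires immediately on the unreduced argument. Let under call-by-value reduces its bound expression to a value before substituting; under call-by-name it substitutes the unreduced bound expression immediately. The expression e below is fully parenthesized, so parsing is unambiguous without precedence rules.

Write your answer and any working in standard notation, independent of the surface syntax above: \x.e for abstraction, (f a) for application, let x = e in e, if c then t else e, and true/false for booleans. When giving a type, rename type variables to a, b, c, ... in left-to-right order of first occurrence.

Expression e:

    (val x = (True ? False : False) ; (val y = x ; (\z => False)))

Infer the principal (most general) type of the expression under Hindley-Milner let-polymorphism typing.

Answer: a -> Bool

Working:
  unify Bool ~ Bool
  unify Bool ~ Bool
let x : Bool
x : Bool
let y : Bool
\z._ : a -> Bool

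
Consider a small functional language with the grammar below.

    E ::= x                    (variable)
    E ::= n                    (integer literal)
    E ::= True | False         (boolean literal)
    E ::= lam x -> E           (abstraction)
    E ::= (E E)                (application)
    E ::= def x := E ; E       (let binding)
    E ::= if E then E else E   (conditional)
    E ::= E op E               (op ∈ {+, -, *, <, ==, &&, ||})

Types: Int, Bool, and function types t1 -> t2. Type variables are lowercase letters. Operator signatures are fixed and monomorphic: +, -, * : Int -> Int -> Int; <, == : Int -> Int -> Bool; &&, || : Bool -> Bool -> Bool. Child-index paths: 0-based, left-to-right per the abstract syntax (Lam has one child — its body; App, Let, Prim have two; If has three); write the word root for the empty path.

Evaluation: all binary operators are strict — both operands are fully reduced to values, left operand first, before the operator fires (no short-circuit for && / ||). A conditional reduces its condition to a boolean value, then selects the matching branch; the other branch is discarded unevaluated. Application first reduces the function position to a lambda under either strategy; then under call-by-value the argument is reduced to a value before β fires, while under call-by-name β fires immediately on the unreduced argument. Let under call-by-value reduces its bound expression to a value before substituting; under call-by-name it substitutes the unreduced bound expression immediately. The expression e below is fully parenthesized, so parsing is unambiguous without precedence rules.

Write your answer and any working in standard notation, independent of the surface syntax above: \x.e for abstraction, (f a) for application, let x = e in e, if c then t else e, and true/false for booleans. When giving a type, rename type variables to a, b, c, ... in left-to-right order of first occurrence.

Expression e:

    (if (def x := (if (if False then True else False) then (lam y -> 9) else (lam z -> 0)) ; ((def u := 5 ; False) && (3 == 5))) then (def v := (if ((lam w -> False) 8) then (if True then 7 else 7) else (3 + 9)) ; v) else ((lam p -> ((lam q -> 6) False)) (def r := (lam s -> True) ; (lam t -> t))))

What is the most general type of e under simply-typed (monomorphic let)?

Working:
  unify Bool ~ Bool
  unify Bool ~ Bool
  unify Bool ~ Bool
\y._ : a -> Int
\z._ : b -> Int
  unify a -> Int ~ b -> Int
  unify a ~ b
  unify Int ~ Int
let x : b -> Int
let u : Int
  unify Bool ~ Bool
  unify Int ~ Int
  unify Int ~ Int
  unify Bool ~ Bool
  unify Bool ~ Bool
\w._ : c -> Bool
  unify c -> Bool ~ Int -> d
  unify c ~ Int
  unify Bool ~ d
_ _ : Bool
  unify Bool ~ Bool
  unify Bool ~ Bool
  unify Int ~ Int
  unify Int ~ Int
  unify Int ~ Int
  unify Int ~ Int
let v : Int
v : Int
\q._ : f -> Int
  unify f -> Int ~ Bool -> g
  unify f ~ Bool
  unify Int ~ g
_ _ : Int
\p._ : e -> Int
\s._ : h -> Bool
let r : h -> Bool
t : i
\t._ : i -> i
  unify e -> Int ~ (i -> i) -> j
  unify e ~ i -> i
  unify Int ~ j
_ _ : Int
  unify Int ~ Int

Answer: Int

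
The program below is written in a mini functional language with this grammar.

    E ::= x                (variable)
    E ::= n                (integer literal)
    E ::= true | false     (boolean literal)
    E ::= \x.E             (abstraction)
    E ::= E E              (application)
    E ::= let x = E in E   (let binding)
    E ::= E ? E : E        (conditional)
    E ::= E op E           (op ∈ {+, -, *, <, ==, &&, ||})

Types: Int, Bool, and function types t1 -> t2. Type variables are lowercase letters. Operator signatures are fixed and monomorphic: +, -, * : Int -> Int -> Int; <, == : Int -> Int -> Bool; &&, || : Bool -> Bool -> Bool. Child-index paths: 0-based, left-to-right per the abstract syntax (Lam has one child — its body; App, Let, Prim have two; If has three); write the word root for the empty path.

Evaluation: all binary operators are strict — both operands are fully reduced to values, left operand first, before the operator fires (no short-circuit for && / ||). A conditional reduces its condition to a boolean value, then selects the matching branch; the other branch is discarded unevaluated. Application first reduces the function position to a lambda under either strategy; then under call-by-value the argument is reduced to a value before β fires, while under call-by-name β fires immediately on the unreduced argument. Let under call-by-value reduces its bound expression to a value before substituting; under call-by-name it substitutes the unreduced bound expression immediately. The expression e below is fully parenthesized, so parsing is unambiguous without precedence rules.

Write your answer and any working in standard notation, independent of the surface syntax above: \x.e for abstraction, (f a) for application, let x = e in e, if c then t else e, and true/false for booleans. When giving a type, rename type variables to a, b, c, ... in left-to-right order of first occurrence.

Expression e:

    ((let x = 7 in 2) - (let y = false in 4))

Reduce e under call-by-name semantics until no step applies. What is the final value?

Working:
step 0: ((let x = 7 in 2) - (let y = false in 4))
step 1: [let@0] (2 - (let y = false in 4))
step 2: [let@1] (2 - 4)
step 3: [delta@root] -2

Answer: -2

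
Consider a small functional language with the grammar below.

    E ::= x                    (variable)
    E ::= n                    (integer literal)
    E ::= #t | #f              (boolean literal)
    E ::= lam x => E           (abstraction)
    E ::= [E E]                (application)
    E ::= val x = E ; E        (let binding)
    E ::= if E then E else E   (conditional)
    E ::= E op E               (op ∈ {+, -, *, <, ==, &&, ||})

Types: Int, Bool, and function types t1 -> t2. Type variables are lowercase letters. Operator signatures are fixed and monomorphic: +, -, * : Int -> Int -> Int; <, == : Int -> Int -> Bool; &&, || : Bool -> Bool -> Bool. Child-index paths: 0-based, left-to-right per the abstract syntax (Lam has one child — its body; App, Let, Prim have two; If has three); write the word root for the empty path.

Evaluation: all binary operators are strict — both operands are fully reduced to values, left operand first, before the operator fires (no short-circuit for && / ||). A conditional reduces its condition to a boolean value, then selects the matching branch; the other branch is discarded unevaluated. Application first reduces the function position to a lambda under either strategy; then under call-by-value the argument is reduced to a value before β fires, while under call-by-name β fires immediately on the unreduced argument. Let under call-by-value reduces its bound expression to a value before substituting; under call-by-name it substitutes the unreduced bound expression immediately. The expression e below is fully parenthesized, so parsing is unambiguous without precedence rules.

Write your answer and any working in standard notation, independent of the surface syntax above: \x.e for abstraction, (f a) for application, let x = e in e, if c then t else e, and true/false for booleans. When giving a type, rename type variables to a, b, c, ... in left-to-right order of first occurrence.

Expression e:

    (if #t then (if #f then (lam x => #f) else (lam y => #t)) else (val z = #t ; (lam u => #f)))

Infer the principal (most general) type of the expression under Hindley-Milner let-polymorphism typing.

Working:
  unify Bool ~ Bool
  unify Bool ~ Bool
\x._ : a -> Bool
\y._ : b -> Bool
  unify a -> Bool ~ b -> Bool
  unify a ~ b
  unify Bool ~ Bool
let z : Bool
\u._ : c -> Bool
  unify b -> Bool ~ c -> Bool
  unify b ~ c
  unify Bool ~ Bool

Answer: a -> Bool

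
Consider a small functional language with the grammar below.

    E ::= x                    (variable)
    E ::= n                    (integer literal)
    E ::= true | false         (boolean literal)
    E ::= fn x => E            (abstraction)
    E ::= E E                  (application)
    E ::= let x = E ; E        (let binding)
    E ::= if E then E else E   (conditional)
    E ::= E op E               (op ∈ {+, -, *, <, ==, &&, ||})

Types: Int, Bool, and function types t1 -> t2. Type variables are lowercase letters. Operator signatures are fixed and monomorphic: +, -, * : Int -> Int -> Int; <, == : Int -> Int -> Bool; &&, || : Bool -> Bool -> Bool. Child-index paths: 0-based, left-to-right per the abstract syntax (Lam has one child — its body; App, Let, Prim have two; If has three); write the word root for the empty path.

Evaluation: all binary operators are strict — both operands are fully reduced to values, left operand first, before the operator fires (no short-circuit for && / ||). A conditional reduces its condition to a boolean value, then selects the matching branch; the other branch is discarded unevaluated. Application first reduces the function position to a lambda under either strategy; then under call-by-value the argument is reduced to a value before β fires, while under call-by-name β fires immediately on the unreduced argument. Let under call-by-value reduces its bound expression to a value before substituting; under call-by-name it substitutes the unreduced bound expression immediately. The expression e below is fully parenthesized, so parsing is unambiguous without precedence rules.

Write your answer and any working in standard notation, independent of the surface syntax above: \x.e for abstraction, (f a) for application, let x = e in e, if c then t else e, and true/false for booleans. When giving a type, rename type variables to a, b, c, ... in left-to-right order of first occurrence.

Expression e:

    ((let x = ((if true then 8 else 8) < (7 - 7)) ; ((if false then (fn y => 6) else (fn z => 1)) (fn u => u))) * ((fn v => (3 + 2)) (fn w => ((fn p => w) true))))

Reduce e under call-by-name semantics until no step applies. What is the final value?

Working:
step 0: ((let x = ((if true then 8 else 8) < (7 - 7)) in ((if false then (\y.6) else (\z.1)) (\u.u))) * ((\v.(3 + 2)) (\w.((\p.w) true))))
step 1: [let@0] (((if false then (\y.6) else (\z.1)) (\u.u)) * ((\v.(3 + 2)) (\w.((\p.w) true))))
step 2: [if@0.0] (((\z.1) (\u.u)) * ((\v.(3 + 2)) (\w.((\p.w) true))))
step 3: [beta@0] (1 * ((\v.(3 + 2)) (\w.((\p.w) true))))
step 4: [beta@1] (1 * (3 + 2))
step 5: [delta@1] (1 * 5)
step 6: [delta@root] 5

Answer: 5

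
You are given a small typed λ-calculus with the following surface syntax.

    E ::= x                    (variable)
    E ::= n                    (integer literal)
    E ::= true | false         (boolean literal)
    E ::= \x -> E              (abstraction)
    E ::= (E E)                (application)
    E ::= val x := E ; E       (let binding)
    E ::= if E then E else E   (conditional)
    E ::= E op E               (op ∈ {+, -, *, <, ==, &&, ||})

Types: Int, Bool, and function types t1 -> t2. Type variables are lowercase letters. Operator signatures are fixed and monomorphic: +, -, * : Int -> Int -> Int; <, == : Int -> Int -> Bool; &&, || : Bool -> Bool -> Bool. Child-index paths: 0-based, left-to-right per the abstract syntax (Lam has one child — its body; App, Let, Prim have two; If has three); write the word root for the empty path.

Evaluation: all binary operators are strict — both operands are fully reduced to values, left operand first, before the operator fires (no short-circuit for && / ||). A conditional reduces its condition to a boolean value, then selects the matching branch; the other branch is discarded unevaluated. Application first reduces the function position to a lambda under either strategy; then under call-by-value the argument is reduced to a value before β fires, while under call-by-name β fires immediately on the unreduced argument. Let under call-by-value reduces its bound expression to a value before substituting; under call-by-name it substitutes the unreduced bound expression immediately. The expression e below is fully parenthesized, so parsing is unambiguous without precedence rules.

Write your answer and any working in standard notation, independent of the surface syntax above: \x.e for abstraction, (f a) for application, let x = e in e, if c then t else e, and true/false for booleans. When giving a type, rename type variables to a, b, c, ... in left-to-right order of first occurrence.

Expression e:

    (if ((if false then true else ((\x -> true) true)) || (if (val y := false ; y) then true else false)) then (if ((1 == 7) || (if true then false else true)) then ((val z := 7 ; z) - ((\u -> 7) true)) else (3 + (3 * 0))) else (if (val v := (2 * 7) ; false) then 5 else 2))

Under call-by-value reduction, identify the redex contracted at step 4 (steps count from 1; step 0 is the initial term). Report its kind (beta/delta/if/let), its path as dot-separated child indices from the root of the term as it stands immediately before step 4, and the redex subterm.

Answer: if at 0.1 : (if false then true else false)

Trace:
step 0: (if ((if false then true else ((\x.true) true)) || (if (let y = false in y) then true else false)) then (if ((1 == 7) || (if true then false else true)) then ((let z = 7 in z) - ((\u.7) true)) else (3 + (3 * 0))) else (if (let v = (2 * 7) in false) then 5 else 2))
step 1: [if@0.0] (if (((\x.true) true) || (if (let y = false in y) then true else false)) then (if ((1 == 7) || (if true then false else true)) then ((let z = 7 in z) - ((\u.7) true)) else (3 + (3 * 0))) else (if (let v = (2 * 7) in false) then 5 else 2))
step 2: [beta@0.0] (if (true || (if (let y = false in y) then true else false)) then (if ((1 == 7) || (if true then false else true)) then ((let z = 7 in z) - ((\u.7) true)) else (3 + (3 * 0))) else (if (let v = (2 * 7) in false) then 5 else 2))
step 3: [let@0.1.0] (if (true || (if false then true else false)) then (if ((1 == 7) || (if true then false else true)) then ((let z = 7 in z) - ((\u.7) true)) else (3 + (3 * 0))) else (if (let v = (2 * 7) in false) then 5 else 2))
step 4: [if@0.1] (if (true || false) then (if ((1 == 7) || (if true then false else true)) then ((let z = 7 in z) - ((\u.7) true)) else (3 + (3 * 0))) else (if (let v = (2 * 7) in false) then 5 else 2))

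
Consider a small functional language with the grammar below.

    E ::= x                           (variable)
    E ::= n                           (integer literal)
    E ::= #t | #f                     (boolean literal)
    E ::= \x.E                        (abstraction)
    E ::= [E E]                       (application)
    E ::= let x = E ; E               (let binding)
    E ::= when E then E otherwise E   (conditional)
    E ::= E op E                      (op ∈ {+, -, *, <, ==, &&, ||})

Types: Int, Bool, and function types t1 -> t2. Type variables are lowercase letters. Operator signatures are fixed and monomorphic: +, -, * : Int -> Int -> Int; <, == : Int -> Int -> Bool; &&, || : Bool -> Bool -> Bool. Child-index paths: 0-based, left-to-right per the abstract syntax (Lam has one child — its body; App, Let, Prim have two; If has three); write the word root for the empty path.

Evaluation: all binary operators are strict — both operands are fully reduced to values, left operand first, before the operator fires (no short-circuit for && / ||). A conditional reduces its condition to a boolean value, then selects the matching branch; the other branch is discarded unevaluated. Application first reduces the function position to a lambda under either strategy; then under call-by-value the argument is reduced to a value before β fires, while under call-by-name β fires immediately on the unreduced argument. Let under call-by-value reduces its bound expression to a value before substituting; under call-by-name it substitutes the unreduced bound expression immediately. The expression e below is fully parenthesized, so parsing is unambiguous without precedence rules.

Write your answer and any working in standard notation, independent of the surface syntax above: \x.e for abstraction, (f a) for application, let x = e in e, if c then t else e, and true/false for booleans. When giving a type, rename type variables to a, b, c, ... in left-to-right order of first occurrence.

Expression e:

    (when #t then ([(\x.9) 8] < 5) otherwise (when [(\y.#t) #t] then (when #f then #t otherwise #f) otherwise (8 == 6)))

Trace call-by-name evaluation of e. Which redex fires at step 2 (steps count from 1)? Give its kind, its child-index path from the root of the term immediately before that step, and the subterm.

Derivation:
step 0: (if true then (((\x.9) 8) < 5) else (if ((\y.true) true) then (if false then true else false) else (8 == 6)))
step 1: [if@root] (((\x.9) 8) < 5)
step 2: [beta@0] (9 < 5)

Answer: beta at 0 : ((\x.9) 8)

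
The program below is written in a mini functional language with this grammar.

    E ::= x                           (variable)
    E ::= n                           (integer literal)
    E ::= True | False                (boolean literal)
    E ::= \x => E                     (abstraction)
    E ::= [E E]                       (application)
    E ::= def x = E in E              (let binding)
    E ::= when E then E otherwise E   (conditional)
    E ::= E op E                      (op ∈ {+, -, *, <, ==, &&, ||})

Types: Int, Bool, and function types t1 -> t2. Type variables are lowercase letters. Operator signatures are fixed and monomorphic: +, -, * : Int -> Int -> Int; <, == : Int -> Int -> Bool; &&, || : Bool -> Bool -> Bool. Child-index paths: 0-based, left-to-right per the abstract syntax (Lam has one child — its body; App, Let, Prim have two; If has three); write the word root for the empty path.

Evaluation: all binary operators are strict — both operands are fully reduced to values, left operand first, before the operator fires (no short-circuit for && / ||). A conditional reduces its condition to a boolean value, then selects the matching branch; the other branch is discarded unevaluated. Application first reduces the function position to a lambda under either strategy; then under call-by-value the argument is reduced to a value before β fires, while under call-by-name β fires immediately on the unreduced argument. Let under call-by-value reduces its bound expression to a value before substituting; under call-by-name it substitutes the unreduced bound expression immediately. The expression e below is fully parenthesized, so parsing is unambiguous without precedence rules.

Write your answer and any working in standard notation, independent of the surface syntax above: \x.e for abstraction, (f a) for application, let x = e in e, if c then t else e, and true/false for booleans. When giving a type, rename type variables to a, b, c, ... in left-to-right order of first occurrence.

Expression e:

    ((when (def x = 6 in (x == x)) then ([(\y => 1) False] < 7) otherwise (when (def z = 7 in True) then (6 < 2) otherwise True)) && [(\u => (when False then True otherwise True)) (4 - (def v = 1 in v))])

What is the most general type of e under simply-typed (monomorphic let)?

Derivation:
let x : Int
x : Int
  unify Int ~ Int
x : Int
  unify Int ~ Int
  unify Bool ~ Bool
\y._ : a -> Int
  unify a -> Int ~ Bool -> b
  unify a ~ Bool
  unify Int ~ b
_ _ : Int
  unify Int ~ Int
  unify Int ~ Int
let z : Int
  unify Bool ~ Bool
  unify Int ~ Int
  unify Int ~ Int
  unify Bool ~ Bool
  unify Bool ~ Bool
  unify Bool ~ Bool
  unify Bool ~ Bool
  unify Bool ~ Bool
\u._ : c -> Bool
  unify Int ~ Int
let v : Int
v : Int
  unify Int ~ Int
  unify c -> Bool ~ Int -> d
  unify c ~ Int
  unify Bool ~ d
_ _ : Bool
  unify Bool ~ Bool

Answer: Bool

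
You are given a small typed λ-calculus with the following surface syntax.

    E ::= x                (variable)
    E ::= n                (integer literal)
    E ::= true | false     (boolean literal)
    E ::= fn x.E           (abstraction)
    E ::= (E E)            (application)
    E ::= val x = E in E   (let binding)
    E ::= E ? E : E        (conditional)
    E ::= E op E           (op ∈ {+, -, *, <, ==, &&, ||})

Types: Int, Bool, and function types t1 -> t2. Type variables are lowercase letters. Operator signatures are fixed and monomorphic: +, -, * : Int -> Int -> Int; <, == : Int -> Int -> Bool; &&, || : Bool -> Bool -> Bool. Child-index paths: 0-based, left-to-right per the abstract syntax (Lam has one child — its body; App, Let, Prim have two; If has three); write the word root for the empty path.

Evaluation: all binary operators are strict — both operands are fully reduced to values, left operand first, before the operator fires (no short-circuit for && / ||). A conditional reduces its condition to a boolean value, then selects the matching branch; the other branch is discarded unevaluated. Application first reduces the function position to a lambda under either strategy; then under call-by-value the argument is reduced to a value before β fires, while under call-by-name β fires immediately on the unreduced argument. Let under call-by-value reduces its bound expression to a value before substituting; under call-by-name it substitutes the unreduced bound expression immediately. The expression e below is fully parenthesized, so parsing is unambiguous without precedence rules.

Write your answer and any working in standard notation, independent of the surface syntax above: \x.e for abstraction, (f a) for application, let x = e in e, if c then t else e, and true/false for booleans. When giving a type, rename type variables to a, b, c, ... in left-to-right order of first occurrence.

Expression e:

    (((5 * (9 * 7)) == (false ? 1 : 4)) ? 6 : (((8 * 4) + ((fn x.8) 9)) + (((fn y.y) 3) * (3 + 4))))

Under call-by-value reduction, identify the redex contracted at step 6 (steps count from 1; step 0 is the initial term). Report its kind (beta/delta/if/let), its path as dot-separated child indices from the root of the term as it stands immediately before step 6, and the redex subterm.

Answer: delta at 0.0 : (8 * 4)

Working:
step 0: (if ((5 * (9 * 7)) == (if false then 1 else 4)) then 6 else (((8 * 4) + ((\x.8) 9)) + (((\y.y) 3) * (3 + 4))))
step 1: [delta@0.0.1] (if ((5 * 63) == (if false then 1 else 4)) then 6 else (((8 * 4) + ((\x.8) 9)) + (((\y.y) 3) * (3 + 4))))
step 2: [delta@0.0] (if (315 == (if false then 1 else 4)) then 6 else (((8 * 4) + ((\x.8) 9)) + (((\y.y) 3) * (3 + 4))))
step 3: [if@0.1] (if (315 == 4) then 6 else (((8 * 4) + ((\x.8) 9)) + (((\y.y) 3) * (3 + 4))))
step 4: [delta@0] (if false then 6 else (((8 * 4) + ((\x.8) 9)) + (((\y.y) 3) * (3 + 4))))
step 5: [if@root] (((8 * 4) + ((\x.8) 9)) + (((\y.y) 3) * (3 + 4)))
step 6: [delta@0.0] ((32 + ((\x.8) 9)) + (((\y.y) 3) * (3 + 4)))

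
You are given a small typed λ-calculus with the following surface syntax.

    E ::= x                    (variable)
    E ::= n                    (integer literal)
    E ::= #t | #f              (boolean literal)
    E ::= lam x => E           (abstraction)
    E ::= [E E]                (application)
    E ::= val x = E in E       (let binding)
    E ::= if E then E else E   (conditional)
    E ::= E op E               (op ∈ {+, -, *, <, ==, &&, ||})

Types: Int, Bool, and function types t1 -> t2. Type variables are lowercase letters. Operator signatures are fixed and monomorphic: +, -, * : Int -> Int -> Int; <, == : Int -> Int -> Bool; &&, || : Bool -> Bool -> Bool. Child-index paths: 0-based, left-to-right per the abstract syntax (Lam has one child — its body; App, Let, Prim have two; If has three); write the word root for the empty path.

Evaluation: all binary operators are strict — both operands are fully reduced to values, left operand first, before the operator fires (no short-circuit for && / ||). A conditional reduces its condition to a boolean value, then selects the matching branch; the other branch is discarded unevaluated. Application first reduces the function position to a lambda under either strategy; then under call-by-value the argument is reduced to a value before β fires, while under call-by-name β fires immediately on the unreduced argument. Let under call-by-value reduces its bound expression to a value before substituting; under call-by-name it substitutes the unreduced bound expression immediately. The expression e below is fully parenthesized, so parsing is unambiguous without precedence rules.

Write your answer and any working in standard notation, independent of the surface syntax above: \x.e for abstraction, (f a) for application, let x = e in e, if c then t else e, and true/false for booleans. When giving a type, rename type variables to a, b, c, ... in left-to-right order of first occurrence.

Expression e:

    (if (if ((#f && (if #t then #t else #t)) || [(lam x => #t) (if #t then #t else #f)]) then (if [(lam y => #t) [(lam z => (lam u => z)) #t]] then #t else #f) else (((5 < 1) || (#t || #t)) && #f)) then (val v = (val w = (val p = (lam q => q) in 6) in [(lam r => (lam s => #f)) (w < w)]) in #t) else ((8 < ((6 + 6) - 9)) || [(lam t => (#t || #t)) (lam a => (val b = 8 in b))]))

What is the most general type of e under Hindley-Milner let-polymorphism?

Answer: Bool

Working:
  unify Bool ~ Bool
  unify Bool ~ Bool
  unify Bool ~ Bool
  unify Bool ~ Bool
  unify Bool ~ Bool
\x._ : a -> Bool
  unify Bool ~ Bool
  unify Bool ~ Bool
  unify a -> Bool ~ Bool -> b
  unify a ~ Bool
  unify Bool ~ b
_ _ : Bool
  unify Bool ~ Bool
  unify Bool ~ Bool
\y._ : c -> Bool
z : d
\u._ : e -> d
\z._ : d -> e -> d
  unify d -> e -> d ~ Bool -> f
  unify d ~ Bool
  unify e -> Bool ~ f
_ _ : e -> Bool
  unify c -> Bool ~ (e -> Bool) -> g
  unify c ~ e -> Bool
  unify Bool ~ g
_ _ : Bool
  unify Bool ~ Bool
  unify Bool ~ Bool
  unify Int ~ Int
  unify Int ~ Int
  unify Bool ~ Bool
  unify Bool ~ Bool
  unify Bool ~ Bool
  unify Bool ~ Bool
  unify Bool ~ Bool
  unify Bool ~ Bool
  unify Bool ~ Bool
  unify Bool ~ Bool
q : h
\q._ : h -> h
let p : forall. h -> h
let w : Int
\s._ : j -> Bool
\r._ : i -> j -> Bool
w : Int
  unify Int ~ Int
w : Int
  unify Int ~ Int
  unify i -> j -> Bool ~ Bool -> k
  unify i ~ Bool
  unify j -> Bool ~ k
_ _ : j -> Bool
let v : forall. j -> Bool
  unify Int ~ Int
  unify Int ~ Int
  unify Int ~ Int
  unify Int ~ Int
  unify Int ~ Int
  unify Int ~ Int
  unify Bool ~ Bool
  unify Bool ~ Bool
  unify Bool ~ Bool
\t._ : l -> Bool
let b : Int
b : Int
\a._ : m -> Int
  unify l -> Bool ~ (m -> Int) -> n
  unify l ~ m -> Int
  unify Bool ~ n
_ _ : Bool
  unify Bool ~ Bool
  unify Bool ~ Bool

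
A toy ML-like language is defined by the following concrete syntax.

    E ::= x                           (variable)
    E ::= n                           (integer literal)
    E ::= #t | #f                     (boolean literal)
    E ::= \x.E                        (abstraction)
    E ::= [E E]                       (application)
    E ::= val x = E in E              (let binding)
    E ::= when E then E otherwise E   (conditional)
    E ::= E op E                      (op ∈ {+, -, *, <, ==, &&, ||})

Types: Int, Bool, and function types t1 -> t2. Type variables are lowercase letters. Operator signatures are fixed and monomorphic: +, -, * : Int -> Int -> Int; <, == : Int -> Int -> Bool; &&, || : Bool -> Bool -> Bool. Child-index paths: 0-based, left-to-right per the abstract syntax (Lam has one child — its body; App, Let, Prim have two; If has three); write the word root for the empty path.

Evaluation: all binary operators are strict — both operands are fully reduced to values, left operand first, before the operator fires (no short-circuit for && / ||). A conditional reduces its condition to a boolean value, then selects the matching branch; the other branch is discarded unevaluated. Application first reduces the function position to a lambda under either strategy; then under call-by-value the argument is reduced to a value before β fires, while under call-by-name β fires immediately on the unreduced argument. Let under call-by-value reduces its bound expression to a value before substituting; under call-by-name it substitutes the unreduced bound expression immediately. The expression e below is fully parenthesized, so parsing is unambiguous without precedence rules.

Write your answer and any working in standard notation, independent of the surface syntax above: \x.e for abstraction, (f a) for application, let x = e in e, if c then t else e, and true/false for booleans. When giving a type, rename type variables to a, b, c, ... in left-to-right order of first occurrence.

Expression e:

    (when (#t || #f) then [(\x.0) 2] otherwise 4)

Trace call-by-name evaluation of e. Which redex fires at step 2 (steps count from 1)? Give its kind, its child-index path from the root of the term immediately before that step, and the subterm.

Answer: if at root : (if true then ((\x.0) 2) else 4)

Working:
step 0: (if (true || false) then ((\x.0) 2) else 4)
step 1: [delta@0] (if true then ((\x.0) 2) else 4)
step 2: [if@root] ((\x.0) 2)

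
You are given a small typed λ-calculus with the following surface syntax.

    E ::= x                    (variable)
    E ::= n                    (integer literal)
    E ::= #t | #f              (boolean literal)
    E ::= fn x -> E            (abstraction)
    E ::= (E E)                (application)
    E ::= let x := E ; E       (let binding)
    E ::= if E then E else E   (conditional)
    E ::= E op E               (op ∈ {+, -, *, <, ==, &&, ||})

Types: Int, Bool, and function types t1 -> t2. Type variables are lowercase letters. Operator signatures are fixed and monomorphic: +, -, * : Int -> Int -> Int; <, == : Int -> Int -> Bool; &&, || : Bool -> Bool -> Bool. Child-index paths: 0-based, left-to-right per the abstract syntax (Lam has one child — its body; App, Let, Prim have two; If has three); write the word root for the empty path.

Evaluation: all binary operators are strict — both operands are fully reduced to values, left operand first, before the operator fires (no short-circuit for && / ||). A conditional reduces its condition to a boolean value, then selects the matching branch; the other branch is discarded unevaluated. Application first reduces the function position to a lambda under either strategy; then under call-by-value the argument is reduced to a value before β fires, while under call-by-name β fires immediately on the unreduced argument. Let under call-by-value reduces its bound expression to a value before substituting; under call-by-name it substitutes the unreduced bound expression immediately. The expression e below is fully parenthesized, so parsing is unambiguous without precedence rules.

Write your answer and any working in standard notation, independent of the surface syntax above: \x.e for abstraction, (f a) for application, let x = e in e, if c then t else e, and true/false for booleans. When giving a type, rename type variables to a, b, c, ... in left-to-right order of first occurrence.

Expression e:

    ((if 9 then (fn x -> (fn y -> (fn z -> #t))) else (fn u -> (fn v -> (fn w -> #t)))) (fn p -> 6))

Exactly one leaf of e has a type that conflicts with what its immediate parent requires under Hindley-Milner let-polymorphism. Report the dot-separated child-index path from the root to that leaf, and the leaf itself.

Trace:
  unify Int ~ Bool
  FAIL: mismatch Int ~ Bool

Answer: 0.0 : 9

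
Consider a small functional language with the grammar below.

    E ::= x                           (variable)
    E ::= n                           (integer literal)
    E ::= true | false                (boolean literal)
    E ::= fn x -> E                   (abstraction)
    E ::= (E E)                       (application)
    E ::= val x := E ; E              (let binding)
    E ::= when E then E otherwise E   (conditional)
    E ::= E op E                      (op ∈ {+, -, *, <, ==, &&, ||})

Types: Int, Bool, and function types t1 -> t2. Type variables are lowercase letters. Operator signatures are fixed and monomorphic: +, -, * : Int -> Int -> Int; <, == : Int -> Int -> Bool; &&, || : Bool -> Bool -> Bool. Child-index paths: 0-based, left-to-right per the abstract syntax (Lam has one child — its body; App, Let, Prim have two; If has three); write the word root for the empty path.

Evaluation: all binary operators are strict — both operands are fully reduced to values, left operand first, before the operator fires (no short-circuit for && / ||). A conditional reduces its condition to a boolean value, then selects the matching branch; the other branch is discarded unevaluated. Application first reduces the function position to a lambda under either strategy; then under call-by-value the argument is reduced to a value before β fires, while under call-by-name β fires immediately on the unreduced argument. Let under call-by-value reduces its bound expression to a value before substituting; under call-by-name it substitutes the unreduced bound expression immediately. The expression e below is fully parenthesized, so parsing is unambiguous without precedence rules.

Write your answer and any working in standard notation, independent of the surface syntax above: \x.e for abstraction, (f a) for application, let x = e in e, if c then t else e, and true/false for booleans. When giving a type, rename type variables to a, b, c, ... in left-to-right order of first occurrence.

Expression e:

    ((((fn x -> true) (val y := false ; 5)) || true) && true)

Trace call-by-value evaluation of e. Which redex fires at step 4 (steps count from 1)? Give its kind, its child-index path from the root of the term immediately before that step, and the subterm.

Answer: delta at root : (true && true)

Derivation:
step 0: ((((\x.true) (let y = false in 5)) || true) && true)
step 1: [let@0.0.1] ((((\x.true) 5) || true) && true)
step 2: [beta@0.0] ((true || true) && true)
step 3: [delta@0] (true && true)
step 4: [delta@root] true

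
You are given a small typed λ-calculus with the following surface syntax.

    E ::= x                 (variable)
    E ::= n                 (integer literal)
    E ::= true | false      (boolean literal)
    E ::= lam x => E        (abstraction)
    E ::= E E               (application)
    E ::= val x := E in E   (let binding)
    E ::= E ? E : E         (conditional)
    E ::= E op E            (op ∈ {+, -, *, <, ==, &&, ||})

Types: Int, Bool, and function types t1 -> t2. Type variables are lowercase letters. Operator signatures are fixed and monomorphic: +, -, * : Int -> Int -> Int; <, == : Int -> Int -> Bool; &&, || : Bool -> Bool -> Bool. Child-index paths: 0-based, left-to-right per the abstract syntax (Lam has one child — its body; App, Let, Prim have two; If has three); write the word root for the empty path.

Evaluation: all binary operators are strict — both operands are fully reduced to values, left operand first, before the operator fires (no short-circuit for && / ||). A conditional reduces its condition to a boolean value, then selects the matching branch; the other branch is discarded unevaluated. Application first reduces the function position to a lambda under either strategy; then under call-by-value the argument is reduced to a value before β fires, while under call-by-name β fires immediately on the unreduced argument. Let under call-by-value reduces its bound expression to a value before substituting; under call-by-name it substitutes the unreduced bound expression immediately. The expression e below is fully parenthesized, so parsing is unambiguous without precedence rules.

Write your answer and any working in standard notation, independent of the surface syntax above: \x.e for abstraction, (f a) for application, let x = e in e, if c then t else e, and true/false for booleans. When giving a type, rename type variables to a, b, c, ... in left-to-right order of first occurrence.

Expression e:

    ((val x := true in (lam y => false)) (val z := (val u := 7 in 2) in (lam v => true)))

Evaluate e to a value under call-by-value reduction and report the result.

Answer: false

Working:
step 0: ((let x = true in (\y.false)) (let z = (let u = 7 in 2) in (\v.true)))
step 1: [let@0] ((\y.false) (let z = (let u = 7 in 2) in (\v.true)))
step 2: [let@1.0] ((\y.false) (let z = 2 in (\v.true)))
step 3: [let@1] ((\y.false) (\v.true))
step 4: [beta@root] false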